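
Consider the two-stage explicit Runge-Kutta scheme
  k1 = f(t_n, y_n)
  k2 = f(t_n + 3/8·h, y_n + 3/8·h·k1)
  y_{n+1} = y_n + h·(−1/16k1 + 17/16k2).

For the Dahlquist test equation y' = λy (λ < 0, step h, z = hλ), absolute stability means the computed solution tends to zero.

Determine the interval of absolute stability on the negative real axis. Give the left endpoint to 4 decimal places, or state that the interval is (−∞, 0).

Set f=λy, z=hλ:
  k1=λy_n ⇒ h·k1=z·y_n;  k2=λ(1+3/8z)y_n ⇒ h·k2=z(1+3/8z)y_n
  y_{n+1}/y_n = 1 − 1/16z + 17/16z(1+3/8z) = 1 + z + 51/128z²
  R(z) = 1 + z + 51/128z².

Find x<0 with |R(x)|<1.
x=-1.64: |R|=0.4316
R=1: x+51/128x²=0 ⇒ x=−128/51=-2.5098; min R=1−1/(4·51/128)=0.3725>−1
Confirm numerically:
  x=-2.475: |R|=0.96568 <1
  x=-1.404: |R|=0.38141 <1
  x=-1.376: |R|=0.37839 <1
  x=-1.337: |R|=0.37523 <1
  x=-2.854: |R|=1.39140 >1
  x=-2.681: |R|=1.18287 >1
Stable set (-2.5098, 0).

z∈(-2.5098,0).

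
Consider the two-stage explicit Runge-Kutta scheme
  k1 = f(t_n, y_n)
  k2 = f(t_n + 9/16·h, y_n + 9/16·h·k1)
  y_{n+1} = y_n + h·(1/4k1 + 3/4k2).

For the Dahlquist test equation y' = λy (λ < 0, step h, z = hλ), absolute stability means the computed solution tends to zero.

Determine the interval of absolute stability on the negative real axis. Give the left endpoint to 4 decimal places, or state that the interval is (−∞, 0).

Test eqn y'=λy, z=hλ:
  k1=λy_n ⇒ h·k1=z·y_n;  k2=λ(1+9/16z)y_n ⇒ h·k2=z(1+9/16z)y_n
  y_{n+1}/y_n = 1 + 1/4z + 3/4z(1+9/16z) = 1 + z + 27/64z²
  R(z) = 1 + z + 27/64z².

Need |R(x)|<1, x<0.
x=-1.13: |R|=0.4087
R=1: x+27/64x²=0 ⇒ x=−64/27=-2.3704; min R=1−1/(4·27/64)=0.4074>−1
Confirm numerically:
  x=-2.158: |R|=0.80666 <1
  x=-1.779: |R|=0.55617 <1
  x=-1.052: |R|=0.41489 <1
  x=-2.888: |R|=1.63067 >1
  x=-2.746: |R|=1.43516 >1
  x=-2.702: |R|=1.37803 >1
So |R|<1 on (-2.3704, 0).

z∈(-2.3704,0).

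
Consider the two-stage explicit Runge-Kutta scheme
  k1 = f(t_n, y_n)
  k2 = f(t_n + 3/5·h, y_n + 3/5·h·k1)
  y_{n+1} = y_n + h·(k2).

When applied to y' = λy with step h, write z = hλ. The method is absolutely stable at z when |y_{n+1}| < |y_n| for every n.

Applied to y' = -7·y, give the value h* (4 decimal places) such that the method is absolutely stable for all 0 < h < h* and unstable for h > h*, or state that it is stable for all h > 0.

(-1.6667,0); λ=-7 ⇒ h* = (5/3)/7 = 0.2381.

On y'=λy, z=hλ:
  k1=λy_n ⇒ h·k1=z·y_n;  k2=λ(1+3/5z)y_n ⇒ h·k2=z(1+3/5z)y_n
  y_{n+1}/y_n = 1 + z(1+3/5z) = 1 + z + 3/5z²
  ⇒ R(z) = 1 + z + 3/5z².

Solve |R(x)|<1 on ℝ⁻.
x=-1.74: |R|=1.0766
R=1: x+3/5x²=0 ⇒ x=−5/3=-1.6667; min R=1−1/(4·3/5)=0.5833>−1
Confirm numerically:
  x=-1.291: |R|=0.70901 <1
  x=-0.951: |R|=0.59164 <1
  x=-0.697: |R|=0.59449 <1
  x=-2.022: |R|=1.43109 >1
  x=-2.009: |R|=1.41265 >1
  x=-1.838: |R|=1.18895 >1
So |R|<1 on (-1.6667, 0).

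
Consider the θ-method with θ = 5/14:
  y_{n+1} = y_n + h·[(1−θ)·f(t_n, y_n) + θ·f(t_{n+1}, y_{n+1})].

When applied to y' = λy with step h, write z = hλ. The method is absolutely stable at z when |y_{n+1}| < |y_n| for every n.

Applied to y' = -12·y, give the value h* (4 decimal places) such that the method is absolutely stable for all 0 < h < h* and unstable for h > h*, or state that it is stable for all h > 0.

(-7.0000,0); λ=-12 ⇒ h* = (7)/12 = 0.5833.

Test eqn y'=λy, z=hλ:
  y_{n+1} = y_n + z·[9/14·y_n + 5/14·y_{n+1}] ⇒ (1 − 5/14z)y_{n+1} = (1 + 9/14z)y_n
  ⇒ R(z) = (1 + 9/14z)/(1 − 5/14z).

Find x<0 with |R(x)|<1.
x=-1.29: |R|=0.1169
R=−1: 1+9/14x = −1+5/14x ⇒ -2/7x=2 ⇒ x=2/(-2/7)=-7.0000
Confirm numerically:
  x=-5.513: |R|=0.85690 <1
  x=-4.945: |R|=0.78773 <1
  x=-4.593: |R|=0.73954 <1
  x=-3.031: |R|=0.45546 <1
  x=-7.527: |R|=1.04083 >1
  x=-7.101: |R|=1.00816 >1
Interval (-7.0000, 0).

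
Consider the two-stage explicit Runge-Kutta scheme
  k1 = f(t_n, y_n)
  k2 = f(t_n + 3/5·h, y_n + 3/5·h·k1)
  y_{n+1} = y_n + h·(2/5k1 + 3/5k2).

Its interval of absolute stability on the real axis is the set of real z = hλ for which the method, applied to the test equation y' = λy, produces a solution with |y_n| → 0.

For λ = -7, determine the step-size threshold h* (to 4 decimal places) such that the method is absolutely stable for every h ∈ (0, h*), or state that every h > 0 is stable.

(-2.7778,0); λ=-7 ⇒ h* = (25/9)/7 = 0.3968.

Test eqn y'=λy, z=hλ:
  k1=λy_n ⇒ h·k1=z·y_n;  k2=λ(1+3/5z)y_n ⇒ h·k2=z(1+3/5z)y_n
  y_{n+1}/y_n = 1 + 2/5z + 3/5z(1+3/5z) = 1 + z + 9/25z²
  R(z) = 1 + z + 9/25z².

Solve |R(x)|<1 on ℝ⁻.
x=-1.02: |R|=0.3545
R=1: x+9/25x²=0 ⇒ x=−25/9=-2.7778; min R=1−1/(4·9/25)=0.3056>−1
Confirm numerically:
  x=-1.869: |R|=0.38854 <1
  x=-1.847: |R|=0.38111 <1
  x=-1.445: |R|=0.30669 <1
  x=-1.416: |R|=0.30582 <1
  x=-3.345: |R|=1.68305 >1
  x=-3.144: |R|=1.41450 >1
  x=-2.812: |R|=1.03464 >1
Interval (-2.7778, 0).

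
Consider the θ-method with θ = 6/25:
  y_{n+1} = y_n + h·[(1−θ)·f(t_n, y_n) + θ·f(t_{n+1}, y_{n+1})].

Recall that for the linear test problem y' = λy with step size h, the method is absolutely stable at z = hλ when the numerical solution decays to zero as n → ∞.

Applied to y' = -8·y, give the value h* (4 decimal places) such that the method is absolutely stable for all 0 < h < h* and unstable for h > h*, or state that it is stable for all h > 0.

With y'=λy (z=hλ):
  y_{n+1} = y_n + z·[19/25·y_n + 6/25·y_{n+1}] ⇒ (1 − 6/25z)y_{n+1} = (1 + 19/25z)y_n
  Hence R(z) = (1 + 19/25z)/(1 − 6/25z).

Need |R(x)|<1, x<0.
x=-1.08: |R|=0.1423
R=−1: 1+19/25x = −1+6/25x ⇒ -13/25x=2 ⇒ x=2/(-13/25)=-3.8462
Confirm numerically:
  x=-2.835: |R|=0.68710 <1
  x=-2.686: |R|=0.63318 <1
  x=-2.266: |R|=0.46777 <1
  x=-2.071: |R|=0.38340 <1
  x=-4.260: |R|=1.10641 >1
  x=-4.237: |R|=1.10077 >1
  x=-4.049: |R|=1.05350 >1
So |R|<1 on (-3.8462, 0).

(-3.8462,0); λ=-8 ⇒ h* = (50/13)/8 = 0.4808.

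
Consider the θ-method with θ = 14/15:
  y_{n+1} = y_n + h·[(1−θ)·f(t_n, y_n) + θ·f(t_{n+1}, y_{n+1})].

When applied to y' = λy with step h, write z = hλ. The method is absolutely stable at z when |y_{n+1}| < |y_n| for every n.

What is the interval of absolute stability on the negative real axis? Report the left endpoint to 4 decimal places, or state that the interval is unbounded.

interval (−∞, 0).

Set f=λy, z=hλ:
  y_{n+1} = y_n + z·[1/15·y_n + 14/15·y_{n+1}] ⇒ (1 − 14/15z)y_{n+1} = (1 + 1/15z)y_n
  Hence R(z) = (1 + 1/15z)/(1 − 14/15z).

Need |R(x)|<1, x<0.
x=-0.37: |R|=0.7250
x=-2: |R|=0.3023
x=-10: |R|=0.0323
x=-100: |R|=0.0601
θ=14/15≥1/2 ⇒ |1+1/15x|<|1−14/15x| ∀x<0 ⇒ unbounded interval.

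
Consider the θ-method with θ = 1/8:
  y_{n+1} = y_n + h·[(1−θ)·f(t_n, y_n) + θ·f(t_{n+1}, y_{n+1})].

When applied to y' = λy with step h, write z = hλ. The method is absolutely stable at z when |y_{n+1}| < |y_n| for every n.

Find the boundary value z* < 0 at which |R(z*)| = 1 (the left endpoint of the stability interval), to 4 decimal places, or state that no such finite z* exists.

z* = -2.6667.

Test eqn y'=λy, z=hλ:
  y_{n+1} = y_n + z·[7/8·y_n + 1/8·y_{n+1}] ⇒ (1 − 1/8z)y_{n+1} = (1 + 7/8z)y_n
  Hence R(z) = (1 + 7/8z)/(1 − 1/8z).

Boundary: |R(x)|=1, x<0.
x=-1.45: |R|=0.2275
R=−1: 1+7/8x = −1+1/8x ⇒ -3/4x=2 ⇒ x=2/(-3/4)=-2.6667
Confirm numerically:
  x=-2.062: |R|=0.63944 <1
  x=-1.886: |R|=0.52620 <1
  x=-1.083: |R|=0.04613 <1
  x=-3.167: |R|=1.26883 >1
  x=-2.982: |R|=1.17228 >1
  x=-2.972: |R|=1.16697 >1
So |R|<1 on (-2.6667, 0).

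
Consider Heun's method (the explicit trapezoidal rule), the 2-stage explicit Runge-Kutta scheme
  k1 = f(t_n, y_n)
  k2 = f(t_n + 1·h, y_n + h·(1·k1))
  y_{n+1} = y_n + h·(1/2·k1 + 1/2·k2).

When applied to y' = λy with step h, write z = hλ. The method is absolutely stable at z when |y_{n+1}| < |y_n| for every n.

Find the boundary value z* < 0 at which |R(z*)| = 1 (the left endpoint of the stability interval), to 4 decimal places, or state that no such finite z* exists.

With y'=λy (z=hλ):
  order 2, 2-stage ⇒ R(z)=1+z+z^2/2
  (e.g. R(-1.65)=0.71125, |R|=0.71125)

Need |R(x)|<1, x<0.
x=-1.65: |R|=0.7112
|R(-2.07)|=1.0724 |R(-1.82)|=0.8362 |R(-0.75)|=0.5312
Bisect:
  x_lo=-2.3723 |R|=1.4416  x_hi=-0.2633 |R|=0.7714
  mid=-1.31779 |R|=0.55050 →hi
  mid=-1.84503 |R|=0.85704 →hi
  mid=-2.10865 |R|=1.11455 →lo
  mid=-1.97684 |R|=0.97711 →hi
  mid=-2.04275 |R|=1.04366 →lo
  mid=-2.00979 |R|=1.00984 →lo
  mid=-1.99332 |R|=0.99334 →hi
  mid=-2.00156 |R|=1.00156 →lo
  mid=-1.99744 |R|=0.99744 →hi
  ...
  [-2.00001,-1.99988] ⇒ x*=-2.0000
Interval (-2.0000, 0).

left endpoint -2.0000.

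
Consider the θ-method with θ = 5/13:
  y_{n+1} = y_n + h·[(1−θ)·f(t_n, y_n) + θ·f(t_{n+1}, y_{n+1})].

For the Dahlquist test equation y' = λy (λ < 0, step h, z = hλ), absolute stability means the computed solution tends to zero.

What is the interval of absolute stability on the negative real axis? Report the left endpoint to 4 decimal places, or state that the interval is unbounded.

(-8.6667, 0).

On y'=λy, z=hλ:
  y_{n+1} = y_n + z·[8/13·y_n + 5/13·y_{n+1}] ⇒ (1 − 5/13z)y_{n+1} = (1 + 8/13z)y_n
  Hence R(z) = (1 + 8/13z)/(1 − 5/13z).

Solve |R(x)|<1 on ℝ⁻.
x=-0.82: |R|=0.3766
R=−1: 1+8/13x = −1+5/13x ⇒ -3/13x=2 ⇒ x=2/(-3/13)=-8.6667
Confirm numerically:
  x=-7.940: |R|=0.95863 <1
  x=-7.732: |R|=0.94572 <1
  x=-6.134: |R|=0.82601 <1
  x=-9.162: |R|=1.02527 >1
  x=-8.861: |R|=1.01017 >1
  x=-8.768: |R|=1.00535 >1
Interval (-8.6667, 0).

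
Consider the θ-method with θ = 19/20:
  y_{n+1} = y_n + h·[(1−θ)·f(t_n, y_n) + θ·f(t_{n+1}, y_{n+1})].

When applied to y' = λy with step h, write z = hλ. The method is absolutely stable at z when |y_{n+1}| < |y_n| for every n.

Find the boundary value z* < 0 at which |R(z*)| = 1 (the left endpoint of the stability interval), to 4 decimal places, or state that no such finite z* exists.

unbounded; (−∞, 0).

Test eqn y'=λy, z=hλ:
  y_{n+1} = y_n + z·[1/20·y_n + 19/20·y_{n+1}] ⇒ (1 − 19/20z)y_{n+1} = (1 + 1/20z)y_n
  ⇒ R(z) = (1 + 1/20z)/(1 − 19/20z).

Need |R(x)|<1, x<0.
x=-0.5: |R|=0.6610
x=-2: |R|=0.3103
x=-10: |R|=0.0476
x=-100: |R|=0.0417
θ=19/20≥1/2 ⇒ |1+1/20x|<|1−19/20x| ∀x<0 ⇒ unbounded interval.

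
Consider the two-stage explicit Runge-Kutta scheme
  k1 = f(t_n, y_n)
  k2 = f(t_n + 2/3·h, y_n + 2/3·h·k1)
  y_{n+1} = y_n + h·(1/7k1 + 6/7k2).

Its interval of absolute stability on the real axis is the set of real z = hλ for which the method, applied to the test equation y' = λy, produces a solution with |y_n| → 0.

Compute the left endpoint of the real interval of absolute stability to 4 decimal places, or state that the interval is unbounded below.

On y'=λy, z=hλ:
  k1=λy_n ⇒ h·k1=z·y_n;  k2=λ(1+2/3z)y_n ⇒ h·k2=z(1+2/3z)y_n
  y_{n+1}/y_n = 1 + 1/7z + 6/7z(1+2/3z) = 1 + z + 4/7z²
  so R(z) = 1 + z + 4/7z².

Solve |R(x)|<1 on ℝ⁻.
x=-1.79: |R|=1.0409
R=1: x+4/7x²=0 ⇒ x=−7/4=-1.7500; min R=1−1/(4·4/7)=0.5625>−1
Confirm numerically:
  x=-1.066: |R|=0.58335 <1
  x=-0.965: |R|=0.56713 <1
  x=-0.939: |R|=0.56484 <1
  x=-2.247: |R|=1.63815 >1
  x=-2.215: |R|=1.58856 >1
  x=-2.152: |R|=1.49435 >1
Stable set (-1.7500, 0).

left endpoint -1.7500.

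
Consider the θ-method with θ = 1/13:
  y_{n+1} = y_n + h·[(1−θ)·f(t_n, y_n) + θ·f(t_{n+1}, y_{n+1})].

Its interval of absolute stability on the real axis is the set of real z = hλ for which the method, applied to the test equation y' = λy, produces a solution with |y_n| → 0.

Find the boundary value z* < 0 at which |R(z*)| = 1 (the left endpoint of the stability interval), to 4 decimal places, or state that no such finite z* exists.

With y'=λy (z=hλ):
  y_{n+1} = y_n + z·[12/13·y_n + 1/13·y_{n+1}] ⇒ (1 − 1/13z)y_{n+1} = (1 + 12/13z)y_n
  ⇒ R(z) = (1 + 12/13z)/(1 − 1/13z).

Need |R(x)|<1, x<0.
x=-0.67: |R|=0.3628
R=−1: 1+12/13x = −1+1/13x ⇒ -11/13x=2 ⇒ x=2/(-11/13)=-2.3636
Confirm numerically:
  x=-2.146: |R|=0.84194 <1
  x=-1.285: |R|=0.16941 <1
  x=-1.061: |R|=0.01906 <1
  x=-2.951: |R|=1.40505 >1
  x=-2.714: |R|=1.24526 >1
  x=-2.411: |R|=1.03381 >1
Interval (-2.3636, 0).

left endpoint -2.3636.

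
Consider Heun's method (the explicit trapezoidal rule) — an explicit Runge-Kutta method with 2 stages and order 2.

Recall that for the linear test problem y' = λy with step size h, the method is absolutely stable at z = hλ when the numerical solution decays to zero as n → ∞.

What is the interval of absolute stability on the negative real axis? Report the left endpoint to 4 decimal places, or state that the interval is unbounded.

(-2.0000, 0).

Set f=λy, z=hλ:
  order 2, 2-stage ⇒ R(z)=1+z+z^2/2
  (e.g. R(-1.73)=0.76645, |R|=0.76645)

Boundary: |R(x)|=1, x<0.
x=-1.73: |R|=0.7664
|R(-2.24)|=1.2688 |R(-1.42)|=0.5882 |R(-0.98)|=0.5002
Bisect:
  x_lo=-2.7719 |R|=2.0699  x_hi=-0.2323 |R|=0.7947
  mid=-1.50210 |R|=0.62605 →hi
  mid=-2.13702 |R|=1.14640 →lo
  mid=-1.81956 |R|=0.83584 →hi
  mid=-1.97829 |R|=0.97852 →hi
  mid=-2.05765 |R|=1.05931 →lo
  mid=-2.01797 |R|=1.01813 →lo
  mid=-1.99813 |R|=0.99813 →hi
  mid=-2.00805 |R|=1.00808 →lo
  mid=-2.00309 |R|=1.00309 →lo
  ...
  [-2.00014,-1.99999] ⇒ x*=-2.0000
Interval (-2.0000, 0).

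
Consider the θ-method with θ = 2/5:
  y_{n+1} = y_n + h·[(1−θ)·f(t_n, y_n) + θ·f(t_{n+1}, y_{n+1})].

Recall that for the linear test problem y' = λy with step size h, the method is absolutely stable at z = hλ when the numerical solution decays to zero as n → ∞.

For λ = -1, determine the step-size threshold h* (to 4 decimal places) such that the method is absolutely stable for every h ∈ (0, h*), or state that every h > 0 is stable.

(-10.0000,0); λ=-1 ⇒ h* = (10)/1 = 10.0000.

Test eqn y'=λy, z=hλ:
  y_{n+1} = y_n + z·[3/5·y_n + 2/5·y_{n+1}] ⇒ (1 − 2/5z)y_{n+1} = (1 + 3/5z)y_n
  ⇒ R(z) = (1 + 3/5z)/(1 − 2/5z).

Find x<0 with |R(x)|<1.
x=-1.12: |R|=0.2265
R=−1: 1+3/5x = −1+2/5x ⇒ -1/5x=2 ⇒ x=2/(-1/5)=-10.0000
Confirm numerically:
  x=-8.057: |R|=0.90798 <1
  x=-6.276: |R|=0.78783 <1
  x=-4.292: |R|=0.57980 <1
  x=-10.599: |R|=1.02286 >1
  x=-10.589: |R|=1.02250 >1
  x=-10.448: |R|=1.01730 >1
So |R|<1 on (-10.0000, 0).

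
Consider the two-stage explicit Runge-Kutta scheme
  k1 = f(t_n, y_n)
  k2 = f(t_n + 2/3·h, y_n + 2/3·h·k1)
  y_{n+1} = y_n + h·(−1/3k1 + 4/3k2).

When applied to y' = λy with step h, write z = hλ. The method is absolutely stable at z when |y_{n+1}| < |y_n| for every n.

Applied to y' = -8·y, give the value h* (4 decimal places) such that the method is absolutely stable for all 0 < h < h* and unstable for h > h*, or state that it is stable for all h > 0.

(-1.1250,0); λ=-8 ⇒ h* = (9/8)/8 = 0.1406.

Set f=λy, z=hλ:
  k1=λy_n ⇒ h·k1=z·y_n;  k2=λ(1+2/3z)y_n ⇒ h·k2=z(1+2/3z)y_n
  y_{n+1}/y_n = 1 − 1/3z + 4/3z(1+2/3z) = 1 + z + 8/9z²
  so R(z) = 1 + z + 8/9z².

Solve |R(x)|<1 on ℝ⁻.
x=-1.69: |R|=1.8488
R=1: x+8/9x²=0 ⇒ x=−9/8=-1.1250; min R=1−1/(4·8/9)=0.7188>−1
Confirm numerically:
  x=-1.059: |R|=0.93787 <1
  x=-0.723: |R|=0.74165 <1
  x=-0.588: |R|=0.71933 <1
  x=-1.617: |R|=1.70717 >1
  x=-1.551: |R|=1.58731 >1
Interval (-1.1250, 0).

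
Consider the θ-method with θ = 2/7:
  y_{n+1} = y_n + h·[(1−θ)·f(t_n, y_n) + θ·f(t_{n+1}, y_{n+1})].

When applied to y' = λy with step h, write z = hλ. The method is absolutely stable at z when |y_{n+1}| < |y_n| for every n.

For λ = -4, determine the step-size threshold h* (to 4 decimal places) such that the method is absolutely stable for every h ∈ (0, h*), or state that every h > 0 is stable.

(-4.6667,0); λ=-4 ⇒ h* = (14/3)/4 = 1.1667.

Set f=λy, z=hλ:
  y_{n+1} = y_n + z·[5/7·y_n + 2/7·y_{n+1}] ⇒ (1 − 2/7z)y_{n+1} = (1 + 5/7z)y_n
  Hence R(z) = (1 + 5/7z)/(1 − 2/7z).

Solve |R(x)|<1 on ℝ⁻.
x=-1.57: |R|=0.0838
R=−1: 1+5/7x = −1+2/7x ⇒ -3/7x=2 ⇒ x=2/(-3/7)=-4.6667
Confirm numerically:
  x=-3.638: |R|=0.78383 <1
  x=-2.394: |R|=0.42162 <1
  x=-2.330: |R|=0.39880 <1
  x=-5.224: |R|=1.09583 >1
  x=-4.883: |R|=1.03871 >1
  x=-4.810: |R|=1.02587 >1
So |R|<1 on (-4.6667, 0).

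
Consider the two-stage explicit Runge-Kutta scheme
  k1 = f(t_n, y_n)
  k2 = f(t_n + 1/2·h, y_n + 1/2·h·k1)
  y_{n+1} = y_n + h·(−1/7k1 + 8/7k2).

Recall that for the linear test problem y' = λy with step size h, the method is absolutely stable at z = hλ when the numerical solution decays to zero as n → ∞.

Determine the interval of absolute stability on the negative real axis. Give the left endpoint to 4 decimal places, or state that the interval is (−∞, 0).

z∈(-1.7500,0).

Set f=λy, z=hλ:
  k1=λy_n ⇒ h·k1=z·y_n;  k2=λ(1+1/2z)y_n ⇒ h·k2=z(1+1/2z)y_n
  y_{n+1}/y_n = 1 − 1/7z + 8/7z(1+1/2z) = 1 + z + 4/7z²
  R(z) = 1 + z + 4/7z².

Find x<0 with |R(x)|<1.
x=-0.31: |R|=0.7449
R=1: x+4/7x²=0 ⇒ x=−7/4=-1.7500; min R=1−1/(4·4/7)=0.5625>−1
Confirm numerically:
  x=-1.717: |R|=0.96762 <1
  x=-1.642: |R|=0.89867 <1
  x=-1.287: |R|=0.65950 <1
  x=-1.032: |R|=0.57659 <1
  x=-2.172: |R|=1.52376 >1
  x=-1.819: |R|=1.07172 >1
So |R|<1 on (-1.7500, 0).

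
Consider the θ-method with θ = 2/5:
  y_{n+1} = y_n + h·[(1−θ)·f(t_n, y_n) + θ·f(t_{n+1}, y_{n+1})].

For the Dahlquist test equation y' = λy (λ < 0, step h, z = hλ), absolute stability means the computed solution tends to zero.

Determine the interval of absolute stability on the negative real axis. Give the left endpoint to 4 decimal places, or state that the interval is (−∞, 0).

(-10.0000, 0).

Set f=λy, z=hλ:
  y_{n+1} = y_n + z·[3/5·y_n + 2/5·y_{n+1}] ⇒ (1 − 2/5z)y_{n+1} = (1 + 3/5z)y_n
  ⇒ R(z) = (1 + 3/5z)/(1 − 2/5z).

Solve |R(x)|<1 on ℝ⁻.
x=-0.93: |R|=0.3222
R=−1: 1+3/5x = −1+2/5x ⇒ -1/5x=2 ⇒ x=2/(-1/5)=-10.0000
Confirm numerically:
  x=-8.049: |R|=0.90753 <1
  x=-6.465: |R|=0.80284 <1
  x=-5.858: |R|=0.75221 <1
  x=-4.640: |R|=0.62465 <1
  x=-10.268: |R|=1.01049 >1
  x=-10.183: |R|=1.00721 >1
Interval (-10.0000, 0).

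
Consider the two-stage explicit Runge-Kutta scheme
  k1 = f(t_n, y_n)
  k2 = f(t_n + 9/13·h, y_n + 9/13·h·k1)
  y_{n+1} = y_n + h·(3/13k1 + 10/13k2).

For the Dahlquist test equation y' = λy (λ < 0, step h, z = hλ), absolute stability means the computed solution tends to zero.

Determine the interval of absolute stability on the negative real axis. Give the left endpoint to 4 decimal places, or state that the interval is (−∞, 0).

Test eqn y'=λy, z=hλ:
  k1=λy_n ⇒ h·k1=z·y_n;  k2=λ(1+9/13z)y_n ⇒ h·k2=z(1+9/13z)y_n
  y_{n+1}/y_n = 1 + 3/13z + 10/13z(1+9/13z) = 1 + z + 90/169z²
  Hence R(z) = 1 + z + 90/169z².

Find x<0 with |R(x)|<1.
x=-0.95: |R|=0.5306
R=1: x+90/169x²=0 ⇒ x=−169/90=-1.8778; min R=1−1/(4·90/169)=0.5306>−1
Confirm numerically:
  x=-1.542: |R|=0.72426 <1
  x=-0.974: |R|=0.53121 <1
  x=-0.880: |R|=0.53240 <1
  x=-0.869: |R|=0.53316 <1
  x=-2.387: |R|=1.64731 >1
  x=-2.294: |R|=1.50848 >1
  x=-2.257: |R|=1.45581 >1
Interval (-1.8778, 0).

(-1.8778, 0).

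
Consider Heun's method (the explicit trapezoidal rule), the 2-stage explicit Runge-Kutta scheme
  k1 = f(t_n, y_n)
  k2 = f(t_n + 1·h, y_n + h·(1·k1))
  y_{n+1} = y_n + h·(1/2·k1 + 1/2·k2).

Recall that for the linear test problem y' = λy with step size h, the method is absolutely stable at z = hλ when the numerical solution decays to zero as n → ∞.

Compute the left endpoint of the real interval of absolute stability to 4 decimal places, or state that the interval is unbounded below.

left endpoint -2.0000.

With y'=λy (z=hλ):
  order 2, 2-stage ⇒ R(z)=1+z+z^2/2
  (e.g. R(-1.55)=0.65125, |R|=0.65125)

Find x<0 with |R(x)|<1.
x=-1.55: |R|=0.6513
|R(-1.9)|=0.9050 |R(-0.78)|=0.5242 |R(-0.71)|=0.5421
Bisect:
  x_lo=-2.6763 |R|=1.9049  x_hi=-0.0912 |R|=0.9129
  mid=-1.38374 |R|=0.57363 →hi
  mid=-2.03001 |R|=1.03046 →lo
  mid=-1.70687 |R|=0.74984 →hi
  mid=-1.86844 |R|=0.87709 →hi
  mid=-1.94922 |R|=0.95051 →hi
  mid=-1.98961 |R|=0.98967 →hi
  mid=-2.00981 |R|=1.00986 →lo
  mid=-1.99971 |R|=0.99971 →hi
  mid=-2.00476 |R|=1.00477 →lo
  ...
  [-2.00003,-1.99987] ⇒ x*=-2.0000
So |R|<1 on (-2.0000, 0).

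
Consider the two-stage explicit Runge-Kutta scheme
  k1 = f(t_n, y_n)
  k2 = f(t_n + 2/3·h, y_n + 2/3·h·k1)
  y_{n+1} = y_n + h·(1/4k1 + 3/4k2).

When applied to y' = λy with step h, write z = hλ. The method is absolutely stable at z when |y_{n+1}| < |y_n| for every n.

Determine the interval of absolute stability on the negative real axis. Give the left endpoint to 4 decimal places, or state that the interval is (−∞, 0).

(-2.0000, 0).

On y'=λy, z=hλ:
  k1=λy_n ⇒ h·k1=z·y_n;  k2=λ(1+2/3z)y_n ⇒ h·k2=z(1+2/3z)y_n
  y_{n+1}/y_n = 1 + 1/4z + 3/4z(1+2/3z) = 1 + z + 1/2z²
  Hence R(z) = 1 + z + 1/2z².

Boundary: |R(x)|=1, x<0.
x=-0.87: |R|=0.5085
R=1: x+1/2x²=0 ⇒ x=−2=-2.0000; min R=1−1/(4·1/2)=0.5000>−1
Confirm numerically:
  x=-1.962: |R|=0.96272 <1
  x=-1.823: |R|=0.83866 <1
  x=-1.540: |R|=0.64580 <1
  x=-1.048: |R|=0.50115 <1
  x=-2.494: |R|=1.61602 >1
  x=-2.466: |R|=1.57458 >1
Stable set (-2.0000, 0).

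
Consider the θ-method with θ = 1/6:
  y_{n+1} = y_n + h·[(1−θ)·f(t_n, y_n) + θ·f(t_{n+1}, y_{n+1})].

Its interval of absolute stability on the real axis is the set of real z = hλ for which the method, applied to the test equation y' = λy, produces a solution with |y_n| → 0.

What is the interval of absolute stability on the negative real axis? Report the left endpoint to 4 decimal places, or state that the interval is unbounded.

(-3.0000, 0).

With y'=λy (z=hλ):
  y_{n+1} = y_n + z·[5/6·y_n + 1/6·y_{n+1}] ⇒ (1 − 1/6z)y_{n+1} = (1 + 5/6z)y_n
  so R(z) = (1 + 5/6z)/(1 − 1/6z).

Solve |R(x)|<1 on ℝ⁻.
x=-0.68: |R|=0.3892
R=−1: 1+5/6x = −1+1/6x ⇒ -2/3x=2 ⇒ x=2/(-2/3)=-3.0000
Confirm numerically:
  x=-2.001: |R|=0.50056 <1
  x=-1.503: |R|=0.20192 <1
  x=-1.426: |R|=0.15217 <1
  x=-1.286: |R|=0.05902 <1
  x=-3.486: |R|=1.20493 >1
  x=-3.381: |R|=1.16246 >1
  x=-3.364: |R|=1.15549 >1
Interval (-3.0000, 0).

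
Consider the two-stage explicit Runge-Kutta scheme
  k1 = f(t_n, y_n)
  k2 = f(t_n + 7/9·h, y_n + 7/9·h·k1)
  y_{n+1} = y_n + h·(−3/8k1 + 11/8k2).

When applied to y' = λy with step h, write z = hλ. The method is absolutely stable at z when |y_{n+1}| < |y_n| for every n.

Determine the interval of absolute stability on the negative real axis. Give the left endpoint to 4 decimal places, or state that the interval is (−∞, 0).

(-0.9351, 0).

Set f=λy, z=hλ:
  k1=λy_n ⇒ h·k1=z·y_n;  k2=λ(1+7/9z)y_n ⇒ h·k2=z(1+7/9z)y_n
  y_{n+1}/y_n = 1 − 3/8z + 11/8z(1+7/9z) = 1 + z + 77/72z²
  so R(z) = 1 + z + 77/72z².

Find x<0 with |R(x)|<1.
x=-0.73: |R|=0.8399
R=1: x+77/72x²=0 ⇒ x=−72/77=-0.9351; min R=1−1/(4·77/72)=0.7662>−1
Confirm numerically:
  x=-0.890: |R|=0.95711 <1
  x=-0.845: |R|=0.91861 <1
  x=-0.695: |R|=0.82157 <1
  x=-0.490: |R|=0.76677 <1
  x=-1.088: |R|=1.17795 >1
  x=-1.061: |R|=1.14290 >1
Stable set (-0.9351, 0).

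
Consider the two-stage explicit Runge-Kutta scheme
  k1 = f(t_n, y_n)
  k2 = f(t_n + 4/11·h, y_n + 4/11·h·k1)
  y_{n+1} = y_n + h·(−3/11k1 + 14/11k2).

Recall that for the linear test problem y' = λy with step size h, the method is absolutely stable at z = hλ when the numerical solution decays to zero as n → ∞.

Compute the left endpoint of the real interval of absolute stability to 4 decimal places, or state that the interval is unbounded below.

On y'=λy, z=hλ:
  k1=λy_n ⇒ h·k1=z·y_n;  k2=λ(1+4/11z)y_n ⇒ h·k2=z(1+4/11z)y_n
  y_{n+1}/y_n = 1 − 3/11z + 14/11z(1+4/11z) = 1 + z + 56/121z²
  Hence R(z) = 1 + z + 56/121z².

Solve |R(x)|<1 on ℝ⁻.
x=-1.21: |R|=0.4676
R=1: x+56/121x²=0 ⇒ x=−121/56=-2.1607; min R=1−1/(4·56/121)=0.4598>−1
Confirm numerically:
  x=-2.015: |R|=0.86411 <1
  x=-1.360: |R|=0.49601 <1
  x=-1.036: |R|=0.46073 <1
  x=-2.742: |R|=1.73767 >1
  x=-2.651: |R|=1.60154 >1
Interval (-2.1607, 0).

z* = -2.1607.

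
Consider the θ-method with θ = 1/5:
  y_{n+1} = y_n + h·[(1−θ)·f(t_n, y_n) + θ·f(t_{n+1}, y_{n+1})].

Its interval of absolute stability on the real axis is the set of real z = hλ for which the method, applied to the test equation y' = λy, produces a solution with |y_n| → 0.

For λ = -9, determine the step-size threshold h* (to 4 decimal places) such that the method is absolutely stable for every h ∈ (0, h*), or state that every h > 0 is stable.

With y'=λy (z=hλ):
  y_{n+1} = y_n + z·[4/5·y_n + 1/5·y_{n+1}] ⇒ (1 − 1/5z)y_{n+1} = (1 + 4/5z)y_n
  R(z) = (1 + 4/5z)/(1 − 1/5z).

Boundary: |R(x)|=1, x<0.
x=-0.86: |R|=0.2662
R=−1: 1+4/5x = −1+1/5x ⇒ -3/5x=2 ⇒ x=2/(-3/5)=-3.3333
Confirm numerically:
  x=-2.397: |R|=0.62025 <1
  x=-2.374: |R|=0.60971 <1
  x=-1.915: |R|=0.38467 <1
  x=-3.922: |R|=1.19794 >1
  x=-3.872: |R|=1.18215 >1
  x=-3.514: |R|=1.06366 >1
Stable set (-3.3333, 0).

(-3.3333,0); λ=-9 ⇒ h* = (10/3)/9 = 0.3704.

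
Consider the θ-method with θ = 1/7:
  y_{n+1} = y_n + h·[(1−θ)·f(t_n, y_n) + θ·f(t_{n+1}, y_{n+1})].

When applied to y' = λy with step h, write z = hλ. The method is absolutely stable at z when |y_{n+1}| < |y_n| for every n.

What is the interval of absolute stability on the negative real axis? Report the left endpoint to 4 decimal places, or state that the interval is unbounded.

z∈(-2.8000,0).

On y'=λy, z=hλ:
  y_{n+1} = y_n + z·[6/7·y_n + 1/7·y_{n+1}] ⇒ (1 − 1/7z)y_{n+1} = (1 + 6/7z)y_n
  ⇒ R(z) = (1 + 6/7z)/(1 − 1/7z).

Boundary: |R(x)|=1, x<0.
x=-1.7: |R|=0.3678
R=−1: 1+6/7x = −1+1/7x ⇒ -5/7x=2 ⇒ x=2/(-5/7)=-2.8000
Confirm numerically:
  x=-2.705: |R|=0.95106 <1
  x=-2.592: |R|=0.89158 <1
  x=-2.513: |R|=0.84915 <1
  x=-1.906: |R|=0.49809 <1
  x=-3.272: |R|=1.22975 >1
  x=-3.089: |R|=1.14323 >1
  x=-3.029: |R|=1.11417 >1
Stable set (-2.8000, 0).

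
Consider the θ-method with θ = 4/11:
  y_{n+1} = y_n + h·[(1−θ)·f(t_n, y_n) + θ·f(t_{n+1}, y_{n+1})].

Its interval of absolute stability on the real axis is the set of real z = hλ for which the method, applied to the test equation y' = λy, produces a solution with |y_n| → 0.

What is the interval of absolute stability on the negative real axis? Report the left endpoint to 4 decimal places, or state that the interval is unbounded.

(-7.3333, 0).

Set f=λy, z=hλ:
  y_{n+1} = y_n + z·[7/11·y_n + 4/11·y_{n+1}] ⇒ (1 − 4/11z)y_{n+1} = (1 + 7/11z)y_n
  Hence R(z) = (1 + 7/11z)/(1 − 4/11z).

Need |R(x)|<1, x<0.
x=-1.77: |R|=0.0769
R=−1: 1+7/11x = −1+4/11x ⇒ -3/11x=2 ⇒ x=2/(-3/11)=-7.3333
Confirm numerically:
  x=-6.842: |R|=0.96158 <1
  x=-6.530: |R|=0.93508 <1
  x=-6.268: |R|=0.91140 <1
  x=-7.848: |R|=1.03642 >1
  x=-7.804: |R|=1.03345 >1
  x=-7.366: |R|=1.00242 >1
Stable set (-7.3333, 0).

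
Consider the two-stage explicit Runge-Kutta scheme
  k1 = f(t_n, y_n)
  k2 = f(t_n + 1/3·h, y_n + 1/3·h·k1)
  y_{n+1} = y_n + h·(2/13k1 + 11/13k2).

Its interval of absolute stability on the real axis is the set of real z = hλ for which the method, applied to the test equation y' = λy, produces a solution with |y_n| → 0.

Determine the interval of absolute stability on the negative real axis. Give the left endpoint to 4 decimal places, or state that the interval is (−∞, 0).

(-3.5455, 0).

On y'=λy, z=hλ:
  k1=λy_n ⇒ h·k1=z·y_n;  k2=λ(1+1/3z)y_n ⇒ h·k2=z(1+1/3z)y_n
  y_{n+1}/y_n = 1 + 2/13z + 11/13z(1+1/3z) = 1 + z + 11/39z²
  so R(z) = 1 + z + 11/39z².

Boundary: |R(x)|=1, x<0.
x=-1.21: |R|=0.2030
R=1: x+11/39x²=0 ⇒ x=−39/11=-3.5455; min R=1−1/(4·11/39)=0.1136>−1
Confirm numerically:
  x=-2.968: |R|=0.51660 <1
  x=-2.458: |R|=0.24609 <1
  x=-2.234: |R|=0.17365 <1
  x=-1.423: |R|=0.14813 <1
  x=-3.839: |R|=1.31785 >1
  x=-3.723: |R|=1.18644 >1
So |R|<1 on (-3.5455, 0).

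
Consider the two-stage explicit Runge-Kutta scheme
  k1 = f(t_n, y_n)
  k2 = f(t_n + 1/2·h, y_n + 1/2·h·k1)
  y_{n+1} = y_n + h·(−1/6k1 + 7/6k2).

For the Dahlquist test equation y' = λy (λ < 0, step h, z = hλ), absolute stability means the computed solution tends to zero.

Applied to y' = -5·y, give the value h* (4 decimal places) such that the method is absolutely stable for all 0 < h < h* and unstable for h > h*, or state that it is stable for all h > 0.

(-1.7143,0); λ=-5 ⇒ h* = (12/7)/5 = 0.3429.

With y'=λy (z=hλ):
  k1=λy_n ⇒ h·k1=z·y_n;  k2=λ(1+1/2z)y_n ⇒ h·k2=z(1+1/2z)y_n
  y_{n+1}/y_n = 1 − 1/6z + 7/6z(1+1/2z) = 1 + z + 7/12z²
  Hence R(z) = 1 + z + 7/12z².

Solve |R(x)|<1 on ℝ⁻.
x=-0.35: |R|=0.7215
R=1: x+7/12x²=0 ⇒ x=−12/7=-1.7143; min R=1−1/(4·7/12)=0.5714>−1
Confirm numerically:
  x=-1.551: |R|=0.85227 <1
  x=-1.411: |R|=0.75037 <1
  x=-1.068: |R|=0.59736 <1
  x=-1.045: |R|=0.59201 <1
  x=-2.034: |R|=1.37934 >1
  x=-1.738: |R|=1.02404 >1
Stable set (-1.7143, 0).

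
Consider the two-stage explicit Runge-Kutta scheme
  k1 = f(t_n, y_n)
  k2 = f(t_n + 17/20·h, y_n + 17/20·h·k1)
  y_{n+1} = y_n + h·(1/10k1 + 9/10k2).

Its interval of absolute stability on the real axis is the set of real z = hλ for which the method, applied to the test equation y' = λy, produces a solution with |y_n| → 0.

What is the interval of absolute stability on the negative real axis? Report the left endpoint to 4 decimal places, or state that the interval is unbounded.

z∈(-1.3072,0).

Set f=λy, z=hλ:
  k1=λy_n ⇒ h·k1=z·y_n;  k2=λ(1+17/20z)y_n ⇒ h·k2=z(1+17/20z)y_n
  y_{n+1}/y_n = 1 + 1/10z + 9/10z(1+17/20z) = 1 + z + 153/200z²
  so R(z) = 1 + z + 153/200z².

Solve |R(x)|<1 on ℝ⁻.
x=-0.3: |R|=0.7689
R=1: x+153/200x²=0 ⇒ x=−200/153=-1.3072; min R=1−1/(4·153/200)=0.6732>−1
Confirm numerically:
  x=-1.209: |R|=0.90919 <1
  x=-1.186: |R|=0.89005 <1
  x=-1.142: |R|=0.85569 <1
  x=-0.945: |R|=0.73816 <1
  x=-1.767: |R|=1.62155 >1
  x=-1.559: |R|=1.30032 >1
So |R|<1 on (-1.3072, 0).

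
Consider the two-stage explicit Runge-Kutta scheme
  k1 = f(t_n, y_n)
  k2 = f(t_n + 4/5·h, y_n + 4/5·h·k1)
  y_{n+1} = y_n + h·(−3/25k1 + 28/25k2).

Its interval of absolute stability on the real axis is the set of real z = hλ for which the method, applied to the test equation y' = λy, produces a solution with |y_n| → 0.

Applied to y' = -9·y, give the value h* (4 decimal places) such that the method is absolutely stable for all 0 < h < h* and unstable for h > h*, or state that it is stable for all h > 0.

On y'=λy, z=hλ:
  k1=λy_n ⇒ h·k1=z·y_n;  k2=λ(1+4/5z)y_n ⇒ h·k2=z(1+4/5z)y_n
  y_{n+1}/y_n = 1 − 3/25z + 28/25z(1+4/5z) = 1 + z + 112/125z²
  so R(z) = 1 + z + 112/125z².

Need |R(x)|<1, x<0.
x=-1.36: |R|=1.2972
R=1: x+112/125x²=0 ⇒ x=−125/112=-1.1161; min R=1−1/(4·112/125)=0.7210>−1
Confirm numerically:
  x=-1.076: |R|=0.96137 <1
  x=-0.778: |R|=0.76433 <1
  x=-0.585: |R|=0.72163 <1
  x=-1.467: |R|=1.46127 >1
  x=-1.198: |R|=1.08794 >1
Stable set (-1.1161, 0).

(-1.1161,0); λ=-9 ⇒ h* = (125/112)/9 = 0.1240.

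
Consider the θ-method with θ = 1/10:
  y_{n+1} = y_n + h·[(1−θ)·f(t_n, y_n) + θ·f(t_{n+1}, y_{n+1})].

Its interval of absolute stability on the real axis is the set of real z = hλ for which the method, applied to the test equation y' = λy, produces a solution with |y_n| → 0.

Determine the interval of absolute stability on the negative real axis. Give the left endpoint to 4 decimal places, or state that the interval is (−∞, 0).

(-2.5000, 0).

Test eqn y'=λy, z=hλ:
  y_{n+1} = y_n + z·[9/10·y_n + 1/10·y_{n+1}] ⇒ (1 − 1/10z)y_{n+1} = (1 + 9/10z)y_n
  so R(z) = (1 + 9/10z)/(1 − 1/10z).

Boundary: |R(x)|=1, x<0.
x=-0.44: |R|=0.5785
R=−1: 1+9/10x = −1+1/10x ⇒ -4/5x=2 ⇒ x=2/(-4/5)=-2.5000
Confirm numerically:
  x=-2.466: |R|=0.97818 <1
  x=-1.322: |R|=0.16764 <1
  x=-1.062: |R|=0.03996 <1
  x=-3.042: |R|=1.33246 >1
  x=-3.010: |R|=1.31360 >1
  x=-2.934: |R|=1.26844 >1
So |R|<1 on (-2.5000, 0).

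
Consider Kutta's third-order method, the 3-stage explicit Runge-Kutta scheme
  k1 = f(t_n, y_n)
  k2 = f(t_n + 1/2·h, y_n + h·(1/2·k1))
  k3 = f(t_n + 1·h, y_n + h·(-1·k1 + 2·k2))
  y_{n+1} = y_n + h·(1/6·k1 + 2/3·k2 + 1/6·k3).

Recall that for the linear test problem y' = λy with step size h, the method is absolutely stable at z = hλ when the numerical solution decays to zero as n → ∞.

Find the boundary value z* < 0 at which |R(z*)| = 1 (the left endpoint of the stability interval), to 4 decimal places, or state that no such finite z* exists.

left endpoint -2.5127.

With y'=λy (z=hλ):
  order 3, 3-stage ⇒ R(z)=1+z+z^2/2+z^3/6
  (e.g. R(-0.65)=0.51548, |R|=0.51548)

Solve |R(x)|<1 on ℝ⁻.
x=-0.65: |R|=0.5155
|R(-2.83)|=1.6031 |R(-2.35)|=0.7517 |R(-0.73)|=0.4716
Bisect:
  x_lo=-2.9010 |R|=1.7621  x_hi=-0.3365 |R|=0.7138
  mid=-1.61872 |R|=0.01550 →hi
  mid=-2.25985 |R|=0.62987 →hi
  mid=-2.58042 |R|=1.11479 →lo
  mid=-2.42014 |R|=0.85409 →hi
  mid=-2.50028 |R|=0.97962 →hi
  mid=-2.54035 |R|=1.04597 →lo
  mid=-2.52032 |R|=1.01249 →lo
  mid=-2.51030 |R|=0.99598 →hi
  mid=-2.51531 |R|=1.00422 →lo
  mid=-2.51280 |R|=1.00009 →lo
  ...
  [-2.51280,-2.51265] ⇒ x*=-2.5127
So |R|<1 on (-2.5127, 0).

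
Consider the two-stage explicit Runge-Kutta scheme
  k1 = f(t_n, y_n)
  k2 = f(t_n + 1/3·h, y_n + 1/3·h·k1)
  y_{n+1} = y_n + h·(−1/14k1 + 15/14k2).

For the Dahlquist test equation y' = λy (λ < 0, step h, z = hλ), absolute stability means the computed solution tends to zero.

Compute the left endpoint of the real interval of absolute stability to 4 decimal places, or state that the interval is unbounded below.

On y'=λy, z=hλ:
  k1=λy_n ⇒ h·k1=z·y_n;  k2=λ(1+1/3z)y_n ⇒ h·k2=z(1+1/3z)y_n
  y_{n+1}/y_n = 1 − 1/14z + 15/14z(1+1/3z) = 1 + z + 5/14z²
  Hence R(z) = 1 + z + 5/14z².

Solve |R(x)|<1 on ℝ⁻.
x=-1.08: |R|=0.3366
R=1: x+5/14x²=0 ⇒ x=−14/5=-2.8000; min R=1−1/(4·5/14)=0.3000>−1
Confirm numerically:
  x=-2.709: |R|=0.91196 <1
  x=-2.457: |R|=0.69902 <1
  x=-2.102: |R|=0.47600 <1
  x=-1.582: |R|=0.31183 <1
  x=-3.391: |R|=1.71574 >1
  x=-2.887: |R|=1.08970 >1
So |R|<1 on (-2.8000, 0).

z* = -2.8000.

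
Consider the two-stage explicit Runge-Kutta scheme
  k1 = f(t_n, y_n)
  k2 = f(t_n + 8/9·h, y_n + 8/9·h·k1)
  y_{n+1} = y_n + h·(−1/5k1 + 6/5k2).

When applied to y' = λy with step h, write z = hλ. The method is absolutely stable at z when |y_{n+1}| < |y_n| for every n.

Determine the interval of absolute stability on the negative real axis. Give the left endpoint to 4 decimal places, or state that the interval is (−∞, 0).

On y'=λy, z=hλ:
  k1=λy_n ⇒ h·k1=z·y_n;  k2=λ(1+8/9z)y_n ⇒ h·k2=z(1+8/9z)y_n
  y_{n+1}/y_n = 1 − 1/5z + 6/5z(1+8/9z) = 1 + z + 16/15z²
  so R(z) = 1 + z + 16/15z².

Need |R(x)|<1, x<0.
x=-1.45: |R|=1.7927
R=1: x+16/15x²=0 ⇒ x=−15/16=-0.9375; min R=1−1/(4·16/15)=0.7656>−1
Confirm numerically:
  x=-0.804: |R|=0.88551 <1
  x=-0.594: |R|=0.78236 <1
  x=-0.561: |R|=0.77470 <1
  x=-1.482: |R|=1.86075 >1
  x=-1.348: |R|=1.59024 >1
  x=-1.007: |R|=1.07465 >1
Interval (-0.9375, 0).

z∈(-0.9375,0).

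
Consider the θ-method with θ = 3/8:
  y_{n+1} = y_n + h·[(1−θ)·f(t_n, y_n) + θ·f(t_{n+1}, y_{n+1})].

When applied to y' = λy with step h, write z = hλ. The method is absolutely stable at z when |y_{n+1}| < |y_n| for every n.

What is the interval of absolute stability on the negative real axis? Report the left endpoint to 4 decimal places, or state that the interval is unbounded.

On y'=λy, z=hλ:
  y_{n+1} = y_n + z·[5/8·y_n + 3/8·y_{n+1}] ⇒ (1 − 3/8z)y_{n+1} = (1 + 5/8z)y_n
  so R(z) = (1 + 5/8z)/(1 − 3/8z).

Boundary: |R(x)|=1, x<0.
x=-0.31: |R|=0.7223
R=−1: 1+5/8x = −1+3/8x ⇒ -1/4x=2 ⇒ x=2/(-1/4)=-8.0000
Confirm numerically:
  x=-7.137: |R|=0.94131 <1
  x=-4.563: |R|=0.68307 <1
  x=-3.729: |R|=0.55480 <1
  x=-8.328: |R|=1.01989 >1
  x=-8.301: |R|=1.01830 >1
  x=-8.059: |R|=1.00367 >1
Stable set (-8.0000, 0).

z∈(-8.0000,0).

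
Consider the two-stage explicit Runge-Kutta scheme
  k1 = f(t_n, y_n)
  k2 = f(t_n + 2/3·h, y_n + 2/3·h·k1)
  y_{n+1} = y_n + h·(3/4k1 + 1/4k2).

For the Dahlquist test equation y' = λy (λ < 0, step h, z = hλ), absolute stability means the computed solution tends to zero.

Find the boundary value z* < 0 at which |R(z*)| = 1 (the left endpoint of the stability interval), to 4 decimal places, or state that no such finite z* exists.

z* = -6.0000.

Test eqn y'=λy, z=hλ:
  k1=λy_n ⇒ h·k1=z·y_n;  k2=λ(1+2/3z)y_n ⇒ h·k2=z(1+2/3z)y_n
  y_{n+1}/y_n = 1 + 3/4z + 1/4z(1+2/3z) = 1 + z + 1/6z²
  ⇒ R(z) = 1 + z + 1/6z².

Solve |R(x)|<1 on ℝ⁻.
x=-0.41: |R|=0.6180
R=1: x+1/6x²=0 ⇒ x=−6=-6.0000; min R=1−1/(4·1/6)=-0.5000>−1
Confirm numerically:
  x=-4.480: |R|=0.13493 <1
  x=-4.323: |R|=0.20828 <1
  x=-3.492: |R|=0.45966 <1
  x=-2.552: |R|=0.46655 <1
  x=-6.575: |R|=1.63010 >1
  x=-6.465: |R|=1.50104 >1
Interval (-6.0000, 0).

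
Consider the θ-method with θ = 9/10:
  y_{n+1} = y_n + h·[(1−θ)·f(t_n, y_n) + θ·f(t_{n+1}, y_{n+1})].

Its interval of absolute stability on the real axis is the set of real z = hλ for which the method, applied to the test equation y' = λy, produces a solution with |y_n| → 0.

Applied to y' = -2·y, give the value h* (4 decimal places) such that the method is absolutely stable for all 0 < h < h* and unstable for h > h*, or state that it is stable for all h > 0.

unbounded; (−∞, 0). Any h>0 works for λ=-2.

Set f=λy, z=hλ:
  y_{n+1} = y_n + z·[1/10·y_n + 9/10·y_{n+1}] ⇒ (1 − 9/10z)y_{n+1} = (1 + 1/10z)y_n
  ⇒ R(z) = (1 + 1/10z)/(1 − 9/10z).

Solve |R(x)|<1 on ℝ⁻.
x=-1.79: |R|=0.3144
x=-2: |R|=0.2857
x=-10: |R|=0.0000
x=-100: |R|=0.0989
θ=9/10≥1/2 ⇒ |1+1/10x|<|1−9/10x| ∀x<0 ⇒ unbounded interval.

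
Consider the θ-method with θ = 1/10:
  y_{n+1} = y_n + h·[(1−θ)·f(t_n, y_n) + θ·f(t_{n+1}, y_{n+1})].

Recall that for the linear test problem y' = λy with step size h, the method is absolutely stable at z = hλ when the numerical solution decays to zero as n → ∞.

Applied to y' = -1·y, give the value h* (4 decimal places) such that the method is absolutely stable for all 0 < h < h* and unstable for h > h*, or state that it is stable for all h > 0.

Test eqn y'=λy, z=hλ:
  y_{n+1} = y_n + z·[9/10·y_n + 1/10·y_{n+1}] ⇒ (1 − 1/10z)y_{n+1} = (1 + 9/10z)y_n
  so R(z) = (1 + 9/10z)/(1 − 1/10z).

Solve |R(x)|<1 on ℝ⁻.
x=-0.99: |R|=0.0992
R=−1: 1+9/10x = −1+1/10x ⇒ -4/5x=2 ⇒ x=2/(-4/5)=-2.5000
Confirm numerically:
  x=-2.360: |R|=0.90939 <1
  x=-1.830: |R|=0.54691 <1
  x=-1.578: |R|=0.36293 <1
  x=-3.052: |R|=1.33834 >1
  x=-2.970: |R|=1.28990 >1
Stable set (-2.5000, 0).

(-2.5000,0); λ=-1 ⇒ h* = (5/2)/1 = 2.5000.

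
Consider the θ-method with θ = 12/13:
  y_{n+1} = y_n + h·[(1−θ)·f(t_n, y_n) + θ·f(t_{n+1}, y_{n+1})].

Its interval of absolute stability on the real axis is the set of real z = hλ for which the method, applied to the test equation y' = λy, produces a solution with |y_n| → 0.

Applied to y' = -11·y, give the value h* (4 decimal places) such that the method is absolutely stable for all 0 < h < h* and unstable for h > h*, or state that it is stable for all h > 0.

Test eqn y'=λy, z=hλ:
  y_{n+1} = y_n + z·[1/13·y_n + 12/13·y_{n+1}] ⇒ (1 − 12/13z)y_{n+1} = (1 + 1/13z)y_n
  R(z) = (1 + 1/13z)/(1 − 12/13z).

Solve |R(x)|<1 on ℝ⁻.
x=-1.55: |R|=0.3623
x=-2: |R|=0.2973
x=-10: |R|=0.0226
x=-100: |R|=0.0717
θ=12/13≥1/2 ⇒ |1+1/13x|<|1−12/13x| ∀x<0 ⇒ stable on all of ℝ⁻.

unbounded; (−∞, 0). Any h>0 works for λ=-11.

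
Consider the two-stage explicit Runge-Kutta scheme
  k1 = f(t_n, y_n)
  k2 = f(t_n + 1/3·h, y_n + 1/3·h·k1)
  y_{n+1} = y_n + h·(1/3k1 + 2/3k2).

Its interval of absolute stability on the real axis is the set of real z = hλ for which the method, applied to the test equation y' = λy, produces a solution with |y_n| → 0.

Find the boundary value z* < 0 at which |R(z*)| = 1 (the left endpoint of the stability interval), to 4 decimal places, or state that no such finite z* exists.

z* = -4.5000.

Test eqn y'=λy, z=hλ:
  k1=λy_n ⇒ h·k1=z·y_n;  k2=λ(1+1/3z)y_n ⇒ h·k2=z(1+1/3z)y_n
  y_{n+1}/y_n = 1 + 1/3z + 2/3z(1+1/3z) = 1 + z + 2/9z²
  ⇒ R(z) = 1 + z + 2/9z².

Find x<0 with |R(x)|<1.
x=-1.71: |R|=0.0602
R=1: x+2/9x²=0 ⇒ x=−9/2=-4.5000; min R=1−1/(4·2/9)=-0.1250>−1
Confirm numerically:
  x=-3.821: |R|=0.42345 <1
  x=-2.706: |R|=0.07879 <1
  x=-2.513: |R|=0.10963 <1
  x=-5.087: |R|=1.66357 >1
  x=-4.962: |R|=1.50943 >1
  x=-4.567: |R|=1.06800 >1
Interval (-4.5000, 0).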